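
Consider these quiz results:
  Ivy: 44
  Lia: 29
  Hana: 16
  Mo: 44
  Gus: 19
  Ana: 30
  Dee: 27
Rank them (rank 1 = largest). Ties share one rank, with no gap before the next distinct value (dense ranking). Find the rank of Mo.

Sorted (descending): 44, 44, 30, 29, 27, 19, 16
The 2 values of 44 share dense rank 1.
Remaining distinct values take the next consecutive integers.
Mo has value 44 → rank 1.

1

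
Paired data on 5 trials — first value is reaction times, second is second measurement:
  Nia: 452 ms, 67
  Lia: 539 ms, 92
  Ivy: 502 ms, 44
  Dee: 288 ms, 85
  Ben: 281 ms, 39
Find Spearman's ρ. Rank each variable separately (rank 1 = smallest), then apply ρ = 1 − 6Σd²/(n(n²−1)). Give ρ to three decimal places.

Ranks of variable 1: 3, 5, 4, 2, 1
Ranks of variable 2: 3, 5, 2, 4, 1
d = r₁ − r₂: 0, 0, 2, -2, 0
d²: 0, 0, 4, 4, 0; Σd² = 8
ρ = 1 − 6·8/(5·24) = 1 − 48/120 = 0.600

0.600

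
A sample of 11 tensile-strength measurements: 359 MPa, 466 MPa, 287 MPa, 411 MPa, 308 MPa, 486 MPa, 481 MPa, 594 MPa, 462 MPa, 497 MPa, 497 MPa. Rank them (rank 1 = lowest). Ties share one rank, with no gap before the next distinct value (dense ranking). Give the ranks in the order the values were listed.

3, 6, 1, 4, 2, 8, 7, 10, 5, 9, 9

Sorted (ascending): 287, 308, 359, 411, 462, 466, 481, 486, 497, 497, 594
The 2 values of 497 share dense rank 9.
Remaining distinct values take the next consecutive integers.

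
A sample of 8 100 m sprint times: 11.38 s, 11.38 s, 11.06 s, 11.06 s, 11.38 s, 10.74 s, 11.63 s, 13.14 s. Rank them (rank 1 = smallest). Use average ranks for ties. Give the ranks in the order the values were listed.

Sorted (ascending): 10.74, 11.06, 11.06, 11.38, 11.38, 11.38, 11.63, 13.14
The 2 values of 11.06 occupy positions 2–3 → average rank (2+3)/2 = 2.5.
The 3 values of 11.38 occupy positions 4–6 → average rank 5.

5, 5, 2.5, 2.5, 5, 1, 7, 8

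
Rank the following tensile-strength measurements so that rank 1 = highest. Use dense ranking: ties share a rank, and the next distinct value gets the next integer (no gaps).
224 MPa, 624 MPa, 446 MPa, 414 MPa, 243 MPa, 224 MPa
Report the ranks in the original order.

5, 1, 2, 3, 4, 5

Sorted (descending): 624, 446, 414, 243, 224, 224
The 2 values of 224 share dense rank 5.
Remaining distinct values take the next consecutive integers.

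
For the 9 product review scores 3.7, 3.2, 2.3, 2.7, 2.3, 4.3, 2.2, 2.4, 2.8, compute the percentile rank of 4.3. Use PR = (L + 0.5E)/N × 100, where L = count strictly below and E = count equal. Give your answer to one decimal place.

N = 9.
Strictly below 4.3: 8. Equal to 4.3: 1.
PR = (8 + 0.5·1)/9 × 100 = 94.4

94.4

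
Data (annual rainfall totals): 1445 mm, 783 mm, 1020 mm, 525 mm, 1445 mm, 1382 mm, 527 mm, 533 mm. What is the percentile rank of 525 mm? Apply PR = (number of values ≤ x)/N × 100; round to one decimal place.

N = 8.
Strictly below 525: 0. Equal to 525: 1.
PR = 1/8 × 100 = 12.5

12.5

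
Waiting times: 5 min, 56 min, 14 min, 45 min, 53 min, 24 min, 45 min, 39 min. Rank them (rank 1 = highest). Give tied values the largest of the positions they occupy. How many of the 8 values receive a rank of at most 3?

Sorted (descending): 56, 53, 45, 45, 39, 24, 14, 5
The 2 values of 45 occupy positions 3–4 → each gets rank 4.
Ranks ≤ 3: {1, 2} → 2 values.

2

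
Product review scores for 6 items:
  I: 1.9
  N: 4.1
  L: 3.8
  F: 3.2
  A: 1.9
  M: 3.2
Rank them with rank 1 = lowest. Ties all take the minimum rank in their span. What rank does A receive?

Sorted (ascending): 1.9, 1.9, 3.2, 3.2, 3.8, 4.1
The 2 values of 1.9 occupy positions 1–2 → each gets rank 1.
The 2 values of 3.2 occupy positions 3–4 → each gets rank 3.
A has value 1.9 → rank 1.

1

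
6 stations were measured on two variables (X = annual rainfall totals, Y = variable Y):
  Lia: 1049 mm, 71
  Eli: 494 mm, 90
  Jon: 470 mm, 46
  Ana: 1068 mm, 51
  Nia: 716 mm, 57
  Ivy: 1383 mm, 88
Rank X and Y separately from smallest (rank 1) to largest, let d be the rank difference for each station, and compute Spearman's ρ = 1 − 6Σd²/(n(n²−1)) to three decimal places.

Ranks of variable 1: 4, 2, 1, 5, 3, 6
Ranks of variable 2: 4, 6, 1, 2, 3, 5
d = r₁ − r₂: 0, -4, 0, 3, 0, 1
d²: 0, 16, 0, 9, 0, 1; Σd² = 26
ρ = 1 − 6·26/(6·35) = 1 − 156/210 = 0.257

0.257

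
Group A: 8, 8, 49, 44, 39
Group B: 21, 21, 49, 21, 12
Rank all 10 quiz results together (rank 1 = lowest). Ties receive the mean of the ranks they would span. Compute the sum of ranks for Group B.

Sorted (ascending): 8, 8, 12, 21, 21, 21, 39, 44, 49, 49
The 2 values of 8 occupy positions 1–2 → average rank (1+2)/2 = 1.5.
The 3 values of 21 occupy positions 4–6 → average rank 5.
The 2 values of 49 occupy positions 9–10 → average rank (9+10)/2 = 9.5.
Group B values → pooled ranks: 21→5, 21→5, 49→9.5, 21→5, 12→3
Rank sum = 5 + 5 + 9.5 + 5 + 3 = 27.5

27.5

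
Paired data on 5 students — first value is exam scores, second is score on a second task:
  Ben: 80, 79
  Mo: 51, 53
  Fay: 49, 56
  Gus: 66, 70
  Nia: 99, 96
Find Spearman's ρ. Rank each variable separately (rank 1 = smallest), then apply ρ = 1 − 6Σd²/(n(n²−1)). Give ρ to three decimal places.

0.900

Ranks of variable 1: 4, 2, 1, 3, 5
Ranks of variable 2: 4, 1, 2, 3, 5
d = r₁ − r₂: 0, 1, -1, 0, 0
d²: 0, 1, 1, 0, 0; Σd² = 2
ρ = 1 − 6·2/(5·24) = 1 − 12/120 = 0.900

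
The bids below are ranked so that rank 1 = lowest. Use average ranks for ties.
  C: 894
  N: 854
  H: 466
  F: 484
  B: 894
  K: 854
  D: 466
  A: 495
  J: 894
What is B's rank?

8

Sorted (ascending): 466, 466, 484, 495, 854, 854, 894, 894, 894
The 2 values of 466 occupy positions 1–2 → average rank (1+2)/2 = 1.5.
The 2 values of 854 occupy positions 5–6 → average rank (5+6)/2 = 5.5.
The 3 values of 894 occupy positions 7–9 → average rank 8.
B has value 894 → rank 8.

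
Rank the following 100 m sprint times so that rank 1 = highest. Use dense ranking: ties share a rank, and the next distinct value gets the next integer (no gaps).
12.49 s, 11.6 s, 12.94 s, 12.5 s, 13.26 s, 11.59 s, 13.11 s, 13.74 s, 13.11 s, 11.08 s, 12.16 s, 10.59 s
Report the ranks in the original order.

6, 8, 4, 5, 2, 9, 3, 1, 3, 10, 7, 11

Sorted (descending): 13.74, 13.26, 13.11, 13.11, 12.94, 12.5, 12.49, 12.16, 11.6, 11.59, 11.08, 10.59
The 2 values of 13.11 share dense rank 3.
Remaining distinct values take the next consecutive integers.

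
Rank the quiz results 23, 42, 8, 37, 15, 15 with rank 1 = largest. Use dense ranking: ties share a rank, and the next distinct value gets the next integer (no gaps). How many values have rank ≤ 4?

5

Sorted (descending): 42, 37, 23, 15, 15, 8
The 2 values of 15 share dense rank 4.
Remaining distinct values take the next consecutive integers.
Ranks ≤ 4: {1, 2, 3, 4, 4} → 5 values.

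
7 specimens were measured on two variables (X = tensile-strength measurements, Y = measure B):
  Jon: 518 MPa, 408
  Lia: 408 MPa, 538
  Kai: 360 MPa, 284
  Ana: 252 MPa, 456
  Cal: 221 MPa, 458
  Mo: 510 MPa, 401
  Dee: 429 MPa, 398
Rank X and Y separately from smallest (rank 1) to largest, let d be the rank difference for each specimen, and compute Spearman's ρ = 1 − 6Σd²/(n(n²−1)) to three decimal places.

Ranks of variable 1: 7, 4, 3, 2, 1, 6, 5
Ranks of variable 2: 4, 7, 1, 5, 6, 3, 2
d = r₁ − r₂: 3, -3, 2, -3, -5, 3, 3
d²: 9, 9, 4, 9, 25, 9, 9; Σd² = 74
ρ = 1 − 6·74/(7·48) = 1 − 444/336 = -0.321

-0.321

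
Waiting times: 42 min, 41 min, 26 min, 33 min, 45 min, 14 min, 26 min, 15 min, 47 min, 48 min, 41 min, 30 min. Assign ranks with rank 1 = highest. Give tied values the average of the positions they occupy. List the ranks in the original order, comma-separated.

Sorted (descending): 48, 47, 45, 42, 41, 41, 33, 30, 26, 26, 15, 14
The 2 values of 41 occupy positions 5–6 → average rank (5+6)/2 = 5.5.
The 2 values of 26 occupy positions 9–10 → average rank (9+10)/2 = 9.5.

4, 5.5, 9.5, 7, 3, 12, 9.5, 11, 2, 1, 5.5, 8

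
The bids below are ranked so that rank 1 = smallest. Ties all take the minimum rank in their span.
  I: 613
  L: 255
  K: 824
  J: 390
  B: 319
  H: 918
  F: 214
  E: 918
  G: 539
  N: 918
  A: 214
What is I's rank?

Sorted (ascending): 214, 214, 255, 319, 390, 539, 613, 824, 918, 918, 918
The 2 values of 214 occupy positions 1–2 → each gets rank 1.
The 3 values of 918 occupy positions 9–11 → each gets rank 9.
I has value 613 → rank 7.

7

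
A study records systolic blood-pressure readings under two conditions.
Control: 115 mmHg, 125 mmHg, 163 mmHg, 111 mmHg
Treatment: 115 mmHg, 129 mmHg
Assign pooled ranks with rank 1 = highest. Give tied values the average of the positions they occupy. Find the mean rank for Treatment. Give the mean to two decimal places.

Sorted (descending): 163, 129, 125, 115, 115, 111
The 2 values of 115 occupy positions 4–5 → average rank (4+5)/2 = 4.5.
Treatment values → pooled ranks: 115→4.5, 129→2
Mean rank = (4.5 + 2) / 2 = 3.25

3.25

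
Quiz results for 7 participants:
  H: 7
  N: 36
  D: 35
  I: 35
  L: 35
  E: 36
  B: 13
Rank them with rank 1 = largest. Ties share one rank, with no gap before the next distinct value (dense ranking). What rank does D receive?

Sorted (descending): 36, 36, 35, 35, 35, 13, 7
The 2 values of 36 share dense rank 1.
The 3 values of 35 share dense rank 2.
Remaining distinct values take the next consecutive integers.
D has value 35 → rank 2.

2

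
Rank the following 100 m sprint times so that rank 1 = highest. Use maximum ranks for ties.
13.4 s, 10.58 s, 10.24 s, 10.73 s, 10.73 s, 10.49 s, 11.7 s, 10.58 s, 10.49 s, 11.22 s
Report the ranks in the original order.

Sorted (descending): 13.4, 11.7, 11.22, 10.73, 10.73, 10.58, 10.58, 10.49, 10.49, 10.24
The 2 values of 10.73 occupy positions 4–5 → each gets rank 5.
The 2 values of 10.58 occupy positions 6–7 → each gets rank 7.
The 2 values of 10.49 occupy positions 8–9 → each gets rank 9.

1, 7, 10, 5, 5, 9, 2, 7, 9, 3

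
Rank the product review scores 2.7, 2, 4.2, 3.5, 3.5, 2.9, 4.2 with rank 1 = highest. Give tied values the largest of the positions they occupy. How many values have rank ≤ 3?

Sorted (descending): 4.2, 4.2, 3.5, 3.5, 2.9, 2.7, 2
The 2 values of 4.2 occupy positions 1–2 → each gets rank 2.
The 2 values of 3.5 occupy positions 3–4 → each gets rank 4.
Ranks ≤ 3: {2, 2} → 2 values.

2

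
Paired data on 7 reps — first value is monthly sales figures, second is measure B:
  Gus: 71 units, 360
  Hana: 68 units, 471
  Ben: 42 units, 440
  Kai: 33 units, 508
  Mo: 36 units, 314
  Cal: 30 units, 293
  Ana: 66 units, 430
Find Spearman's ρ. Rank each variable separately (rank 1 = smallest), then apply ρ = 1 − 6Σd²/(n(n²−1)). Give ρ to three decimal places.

Ranks of variable 1: 7, 6, 4, 2, 3, 1, 5
Ranks of variable 2: 3, 6, 5, 7, 2, 1, 4
d = r₁ − r₂: 4, 0, -1, -5, 1, 0, 1
d²: 16, 0, 1, 25, 1, 0, 1; Σd² = 44
ρ = 1 − 6·44/(7·48) = 1 − 264/336 = 0.214

0.214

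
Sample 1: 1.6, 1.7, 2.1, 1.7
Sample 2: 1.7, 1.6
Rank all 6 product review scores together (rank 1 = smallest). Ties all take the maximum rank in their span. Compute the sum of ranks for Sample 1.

Sorted (ascending): 1.6, 1.6, 1.7, 1.7, 1.7, 2.1
The 2 values of 1.6 occupy positions 1–2 → each gets rank 2.
The 3 values of 1.7 occupy positions 3–5 → each gets rank 5.
Sample 1 values → pooled ranks: 1.6→2, 1.7→5, 2.1→6, 1.7→5
Rank sum = 2 + 5 + 6 + 5 = 18

18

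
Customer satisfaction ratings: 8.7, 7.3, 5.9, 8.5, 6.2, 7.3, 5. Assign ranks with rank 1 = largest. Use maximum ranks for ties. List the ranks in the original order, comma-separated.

Sorted (descending): 8.7, 8.5, 7.3, 7.3, 6.2, 5.9, 5
The 2 values of 7.3 occupy positions 3–4 → each gets rank 4.

1, 4, 6, 2, 5, 4, 7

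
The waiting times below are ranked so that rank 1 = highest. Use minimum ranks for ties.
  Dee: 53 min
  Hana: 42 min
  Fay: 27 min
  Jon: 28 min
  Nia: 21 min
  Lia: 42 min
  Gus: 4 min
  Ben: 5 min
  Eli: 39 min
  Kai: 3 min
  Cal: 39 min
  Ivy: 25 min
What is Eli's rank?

Sorted (descending): 53, 42, 42, 39, 39, 28, 27, 25, 21, 5, 4, 3
The 2 values of 42 occupy positions 2–3 → each gets rank 2.
The 2 values of 39 occupy positions 4–5 → each gets rank 4.
Eli has value 39 min → rank 4.

4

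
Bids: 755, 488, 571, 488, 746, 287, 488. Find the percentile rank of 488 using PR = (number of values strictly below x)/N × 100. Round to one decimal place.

14.3

N = 7.
Strictly below 488: 1. Equal to 488: 3.
PR = 1/7 × 100 = 14.3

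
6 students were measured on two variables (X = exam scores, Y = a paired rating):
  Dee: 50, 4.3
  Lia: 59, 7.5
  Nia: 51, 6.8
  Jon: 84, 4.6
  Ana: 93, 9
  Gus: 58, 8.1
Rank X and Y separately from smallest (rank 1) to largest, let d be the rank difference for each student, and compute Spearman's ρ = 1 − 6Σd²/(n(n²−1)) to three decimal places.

0.600

Ranks of variable 1: 1, 4, 2, 5, 6, 3
Ranks of variable 2: 1, 4, 3, 2, 6, 5
d = r₁ − r₂: 0, 0, -1, 3, 0, -2
d²: 0, 0, 1, 9, 0, 4; Σd² = 14
ρ = 1 − 6·14/(6·35) = 1 − 84/210 = 0.600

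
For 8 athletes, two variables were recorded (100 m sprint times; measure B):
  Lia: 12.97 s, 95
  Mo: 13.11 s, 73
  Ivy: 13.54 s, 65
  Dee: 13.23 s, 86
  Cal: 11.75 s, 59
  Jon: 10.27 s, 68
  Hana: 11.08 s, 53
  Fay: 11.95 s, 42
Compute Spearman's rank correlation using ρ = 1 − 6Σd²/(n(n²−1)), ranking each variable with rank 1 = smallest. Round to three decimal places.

0.405

Ranks of variable 1: 5, 6, 8, 7, 3, 1, 2, 4
Ranks of variable 2: 8, 6, 4, 7, 3, 5, 2, 1
d = r₁ − r₂: -3, 0, 4, 0, 0, -4, 0, 3
d²: 9, 0, 16, 0, 0, 16, 0, 9; Σd² = 50
ρ = 1 − 6·50/(8·63) = 1 − 300/504 = 0.405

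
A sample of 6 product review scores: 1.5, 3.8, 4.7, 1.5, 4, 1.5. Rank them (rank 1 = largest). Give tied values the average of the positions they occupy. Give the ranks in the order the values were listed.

5, 3, 1, 5, 2, 5

Sorted (descending): 4.7, 4, 3.8, 1.5, 1.5, 1.5
The 3 values of 1.5 occupy positions 4–6 → average rank 5.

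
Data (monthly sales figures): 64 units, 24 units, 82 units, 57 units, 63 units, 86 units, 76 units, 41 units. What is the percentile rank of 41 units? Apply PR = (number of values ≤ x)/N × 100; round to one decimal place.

25.0

N = 8.
Strictly below 41: 1. Equal to 41: 1.
PR = 2/8 × 100 = 25.0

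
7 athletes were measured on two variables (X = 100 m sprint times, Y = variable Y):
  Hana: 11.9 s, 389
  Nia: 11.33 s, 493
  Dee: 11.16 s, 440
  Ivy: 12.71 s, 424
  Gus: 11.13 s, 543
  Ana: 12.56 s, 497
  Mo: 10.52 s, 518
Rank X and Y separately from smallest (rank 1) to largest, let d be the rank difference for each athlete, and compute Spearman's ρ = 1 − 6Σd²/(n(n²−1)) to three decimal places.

Ranks of variable 1: 5, 4, 3, 7, 2, 6, 1
Ranks of variable 2: 1, 4, 3, 2, 7, 5, 6
d = r₁ − r₂: 4, 0, 0, 5, -5, 1, -5
d²: 16, 0, 0, 25, 25, 1, 25; Σd² = 92
ρ = 1 − 6·92/(7·48) = 1 − 552/336 = -0.643

-0.643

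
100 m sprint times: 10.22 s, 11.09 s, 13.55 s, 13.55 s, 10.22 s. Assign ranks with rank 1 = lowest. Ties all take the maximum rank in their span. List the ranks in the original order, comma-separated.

2, 3, 5, 5, 2

Sorted (ascending): 10.22, 10.22, 11.09, 13.55, 13.55
The 2 values of 10.22 occupy positions 1–2 → each gets rank 2.
The 2 values of 13.55 occupy positions 4–5 → each gets rank 5.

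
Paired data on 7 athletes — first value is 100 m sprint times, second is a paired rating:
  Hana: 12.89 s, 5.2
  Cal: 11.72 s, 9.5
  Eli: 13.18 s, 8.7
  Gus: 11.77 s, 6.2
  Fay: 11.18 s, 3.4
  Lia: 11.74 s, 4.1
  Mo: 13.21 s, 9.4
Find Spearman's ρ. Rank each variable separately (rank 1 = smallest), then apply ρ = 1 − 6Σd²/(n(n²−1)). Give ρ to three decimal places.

Ranks of variable 1: 5, 2, 6, 4, 1, 3, 7
Ranks of variable 2: 3, 7, 5, 4, 1, 2, 6
d = r₁ − r₂: 2, -5, 1, 0, 0, 1, 1
d²: 4, 25, 1, 0, 0, 1, 1; Σd² = 32
ρ = 1 − 6·32/(7·48) = 1 − 192/336 = 0.429

0.429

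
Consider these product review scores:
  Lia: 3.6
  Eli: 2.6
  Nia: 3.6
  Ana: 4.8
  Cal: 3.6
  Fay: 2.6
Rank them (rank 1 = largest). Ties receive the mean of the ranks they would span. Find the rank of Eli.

5.5

Sorted (descending): 4.8, 3.6, 3.6, 3.6, 2.6, 2.6
The 3 values of 3.6 occupy positions 2–4 → average rank 3.
The 2 values of 2.6 occupy positions 5–6 → average rank (5+6)/2 = 5.5.
Eli has value 2.6 → rank 5.5.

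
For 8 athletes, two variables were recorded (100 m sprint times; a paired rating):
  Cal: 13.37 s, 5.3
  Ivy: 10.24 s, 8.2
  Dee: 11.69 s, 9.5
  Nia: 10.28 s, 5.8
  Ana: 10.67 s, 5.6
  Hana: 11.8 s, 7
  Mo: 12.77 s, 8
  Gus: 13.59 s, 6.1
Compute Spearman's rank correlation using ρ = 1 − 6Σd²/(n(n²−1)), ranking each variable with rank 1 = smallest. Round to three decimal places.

Ranks of variable 1: 7, 1, 4, 2, 3, 5, 6, 8
Ranks of variable 2: 1, 7, 8, 3, 2, 5, 6, 4
d = r₁ − r₂: 6, -6, -4, -1, 1, 0, 0, 4
d²: 36, 36, 16, 1, 1, 0, 0, 16; Σd² = 106
ρ = 1 − 6·106/(8·63) = 1 − 636/504 = -0.262

-0.262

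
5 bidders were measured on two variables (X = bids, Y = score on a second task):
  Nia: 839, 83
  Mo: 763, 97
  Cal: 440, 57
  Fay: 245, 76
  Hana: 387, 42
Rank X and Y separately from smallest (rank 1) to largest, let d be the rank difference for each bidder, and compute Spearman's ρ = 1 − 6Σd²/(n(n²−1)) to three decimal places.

Ranks of variable 1: 5, 4, 3, 1, 2
Ranks of variable 2: 4, 5, 2, 3, 1
d = r₁ − r₂: 1, -1, 1, -2, 1
d²: 1, 1, 1, 4, 1; Σd² = 8
ρ = 1 − 6·8/(5·24) = 1 − 48/120 = 0.600

0.600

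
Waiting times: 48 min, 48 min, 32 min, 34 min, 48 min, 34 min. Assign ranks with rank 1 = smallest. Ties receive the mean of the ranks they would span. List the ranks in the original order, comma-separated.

Sorted (ascending): 32, 34, 34, 48, 48, 48
The 2 values of 34 occupy positions 2–3 → average rank (2+3)/2 = 2.5.
The 3 values of 48 occupy positions 4–6 → average rank 5.

5, 5, 1, 2.5, 5, 2.5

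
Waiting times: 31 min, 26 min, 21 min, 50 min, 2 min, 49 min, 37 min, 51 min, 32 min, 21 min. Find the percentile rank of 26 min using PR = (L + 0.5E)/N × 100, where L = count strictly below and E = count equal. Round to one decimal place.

N = 10.
Strictly below 26: 3. Equal to 26: 1.
PR = (3 + 0.5·1)/10 × 100 = 35.0

35.0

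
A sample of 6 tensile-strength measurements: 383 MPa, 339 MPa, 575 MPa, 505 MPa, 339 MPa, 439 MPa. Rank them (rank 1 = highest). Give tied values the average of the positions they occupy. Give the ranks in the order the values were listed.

Sorted (descending): 575, 505, 439, 383, 339, 339
The 2 values of 339 occupy positions 5–6 → average rank (5+6)/2 = 5.5.

4, 5.5, 1, 2, 5.5, 3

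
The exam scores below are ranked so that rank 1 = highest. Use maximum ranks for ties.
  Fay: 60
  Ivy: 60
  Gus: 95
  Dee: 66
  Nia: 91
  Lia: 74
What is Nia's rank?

2

Sorted (descending): 95, 91, 74, 66, 60, 60
The 2 values of 60 occupy positions 5–6 → each gets rank 6.
Nia has value 91 → rank 2.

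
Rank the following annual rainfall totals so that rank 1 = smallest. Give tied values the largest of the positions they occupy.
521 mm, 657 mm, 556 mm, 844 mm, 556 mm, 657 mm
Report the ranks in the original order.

Sorted (ascending): 521, 556, 556, 657, 657, 844
The 2 values of 556 occupy positions 2–3 → each gets rank 3.
The 2 values of 657 occupy positions 4–5 → each gets rank 5.

1, 5, 3, 6, 3, 5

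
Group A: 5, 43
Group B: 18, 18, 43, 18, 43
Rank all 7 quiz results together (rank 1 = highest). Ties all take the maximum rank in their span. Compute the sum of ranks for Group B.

Sorted (descending): 43, 43, 43, 18, 18, 18, 5
The 3 values of 43 occupy positions 1–3 → each gets rank 3.
The 3 values of 18 occupy positions 4–6 → each gets rank 6.
Group B values → pooled ranks: 18→6, 18→6, 43→3, 18→6, 43→3
Rank sum = 6 + 6 + 3 + 6 + 3 = 24

24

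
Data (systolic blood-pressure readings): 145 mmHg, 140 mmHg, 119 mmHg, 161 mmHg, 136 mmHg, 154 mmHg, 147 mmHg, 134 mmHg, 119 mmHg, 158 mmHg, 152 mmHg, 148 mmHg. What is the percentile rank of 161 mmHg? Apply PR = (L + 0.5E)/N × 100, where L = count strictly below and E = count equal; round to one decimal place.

95.8

N = 12.
Strictly below 161: 11. Equal to 161: 1.
PR = (11 + 0.5·1)/12 × 100 = 95.8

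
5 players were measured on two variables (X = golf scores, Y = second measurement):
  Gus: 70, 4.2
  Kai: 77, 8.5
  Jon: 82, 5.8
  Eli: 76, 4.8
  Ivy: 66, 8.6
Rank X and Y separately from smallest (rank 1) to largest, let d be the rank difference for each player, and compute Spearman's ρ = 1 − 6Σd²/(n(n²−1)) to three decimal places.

-0.100

Ranks of variable 1: 2, 4, 5, 3, 1
Ranks of variable 2: 1, 4, 3, 2, 5
d = r₁ − r₂: 1, 0, 2, 1, -4
d²: 1, 0, 4, 1, 16; Σd² = 22
ρ = 1 − 6·22/(5·24) = 1 − 132/120 = -0.100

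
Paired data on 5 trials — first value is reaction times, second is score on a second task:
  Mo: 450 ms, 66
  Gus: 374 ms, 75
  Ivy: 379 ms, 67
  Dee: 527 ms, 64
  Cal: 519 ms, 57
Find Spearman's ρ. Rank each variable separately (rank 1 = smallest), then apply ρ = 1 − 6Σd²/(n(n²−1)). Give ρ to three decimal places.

Ranks of variable 1: 3, 1, 2, 5, 4
Ranks of variable 2: 3, 5, 4, 2, 1
d = r₁ − r₂: 0, -4, -2, 3, 3
d²: 0, 16, 4, 9, 9; Σd² = 38
ρ = 1 − 6·38/(5·24) = 1 − 228/120 = -0.900

-0.900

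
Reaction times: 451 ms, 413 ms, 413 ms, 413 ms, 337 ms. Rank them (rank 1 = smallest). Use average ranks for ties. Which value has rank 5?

Sorted (ascending): 337, 413, 413, 413, 451
The 3 values of 413 occupy positions 2–4 → average rank 3.
Rank 5 → value 451.

451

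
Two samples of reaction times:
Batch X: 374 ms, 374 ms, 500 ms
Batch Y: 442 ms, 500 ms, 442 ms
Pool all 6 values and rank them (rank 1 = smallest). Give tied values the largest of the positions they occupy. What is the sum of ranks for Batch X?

10

Sorted (ascending): 374, 374, 442, 442, 500, 500
The 2 values of 374 occupy positions 1–2 → each gets rank 2.
The 2 values of 442 occupy positions 3–4 → each gets rank 4.
The 2 values of 500 occupy positions 5–6 → each gets rank 6.
Batch X values → pooled ranks: 374→2, 374→2, 500→6
Rank sum = 2 + 2 + 6 = 10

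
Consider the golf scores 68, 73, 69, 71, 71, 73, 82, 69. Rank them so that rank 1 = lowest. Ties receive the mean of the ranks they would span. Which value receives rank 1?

Sorted (ascending): 68, 69, 69, 71, 71, 73, 73, 82
The 2 values of 69 occupy positions 2–3 → average rank (2+3)/2 = 2.5.
The 2 values of 71 occupy positions 4–5 → average rank (4+5)/2 = 4.5.
The 2 values of 73 occupy positions 6–7 → average rank (6+7)/2 = 6.5.
Rank 1 → value 68.

68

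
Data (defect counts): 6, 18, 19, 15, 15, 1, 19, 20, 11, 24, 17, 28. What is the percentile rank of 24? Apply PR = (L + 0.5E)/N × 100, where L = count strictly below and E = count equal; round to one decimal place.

87.5

N = 12.
Strictly below 24: 10. Equal to 24: 1.
PR = (10 + 0.5·1)/12 × 100 = 87.5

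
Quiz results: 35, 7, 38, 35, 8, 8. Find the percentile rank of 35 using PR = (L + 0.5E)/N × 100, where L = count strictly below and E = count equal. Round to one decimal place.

N = 6.
Strictly below 35: 3. Equal to 35: 2.
PR = (3 + 0.5·2)/6 × 100 = 66.7

66.7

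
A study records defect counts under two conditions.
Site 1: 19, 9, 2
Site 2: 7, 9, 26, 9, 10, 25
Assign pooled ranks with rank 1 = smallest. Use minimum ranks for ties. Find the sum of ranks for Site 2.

Sorted (ascending): 2, 7, 9, 9, 9, 10, 19, 25, 26
The 3 values of 9 occupy positions 3–5 → each gets rank 3.
Site 2 values → pooled ranks: 7→2, 9→3, 26→9, 9→3, 10→6, 25→8
Rank sum = 2 + 3 + 9 + 3 + 6 + 8 = 31

31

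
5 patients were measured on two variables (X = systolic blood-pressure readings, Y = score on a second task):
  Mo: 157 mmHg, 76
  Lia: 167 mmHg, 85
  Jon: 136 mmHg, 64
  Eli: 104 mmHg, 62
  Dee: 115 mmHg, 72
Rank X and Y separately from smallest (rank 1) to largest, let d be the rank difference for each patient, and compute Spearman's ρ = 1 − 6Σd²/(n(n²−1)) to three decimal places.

Ranks of variable 1: 4, 5, 3, 1, 2
Ranks of variable 2: 4, 5, 2, 1, 3
d = r₁ − r₂: 0, 0, 1, 0, -1
d²: 0, 0, 1, 0, 1; Σd² = 2
ρ = 1 − 6·2/(5·24) = 1 − 12/120 = 0.900

0.900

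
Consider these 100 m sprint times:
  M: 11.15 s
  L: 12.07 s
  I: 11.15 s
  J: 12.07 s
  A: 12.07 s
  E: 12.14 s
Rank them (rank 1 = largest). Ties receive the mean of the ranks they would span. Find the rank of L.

3

Sorted (descending): 12.14, 12.07, 12.07, 12.07, 11.15, 11.15
The 3 values of 12.07 occupy positions 2–4 → average rank 3.
The 2 values of 11.15 occupy positions 5–6 → average rank (5+6)/2 = 5.5.
L has value 12.07 s → rank 3.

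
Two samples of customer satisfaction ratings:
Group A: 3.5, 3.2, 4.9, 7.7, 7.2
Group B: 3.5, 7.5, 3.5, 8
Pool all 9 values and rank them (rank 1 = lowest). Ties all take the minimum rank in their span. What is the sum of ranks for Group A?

Sorted (ascending): 3.2, 3.5, 3.5, 3.5, 4.9, 7.2, 7.5, 7.7, 8
The 3 values of 3.5 occupy positions 2–4 → each gets rank 2.
Group A values → pooled ranks: 3.5→2, 3.2→1, 4.9→5, 7.7→8, 7.2→6
Rank sum = 2 + 1 + 5 + 8 + 6 = 22

22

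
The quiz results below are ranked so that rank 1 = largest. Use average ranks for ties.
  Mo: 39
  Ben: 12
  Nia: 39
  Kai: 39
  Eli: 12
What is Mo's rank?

Sorted (descending): 39, 39, 39, 12, 12
The 3 values of 39 occupy positions 1–3 → average rank 2.
The 2 values of 12 occupy positions 4–5 → average rank (4+5)/2 = 4.5.
Mo has value 39 → rank 2.

2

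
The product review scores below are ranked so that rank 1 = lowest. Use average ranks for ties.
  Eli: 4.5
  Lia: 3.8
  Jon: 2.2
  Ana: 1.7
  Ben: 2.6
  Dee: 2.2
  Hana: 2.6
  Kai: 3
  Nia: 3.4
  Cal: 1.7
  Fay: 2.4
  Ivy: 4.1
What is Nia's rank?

Sorted (ascending): 1.7, 1.7, 2.2, 2.2, 2.4, 2.6, 2.6, 3, 3.4, 3.8, 4.1, 4.5
The 2 values of 1.7 occupy positions 1–2 → average rank (1+2)/2 = 1.5.
The 2 values of 2.2 occupy positions 3–4 → average rank (3+4)/2 = 3.5.
The 2 values of 2.6 occupy positions 6–7 → average rank (6+7)/2 = 6.5.
Nia has value 3.4 → rank 9.

9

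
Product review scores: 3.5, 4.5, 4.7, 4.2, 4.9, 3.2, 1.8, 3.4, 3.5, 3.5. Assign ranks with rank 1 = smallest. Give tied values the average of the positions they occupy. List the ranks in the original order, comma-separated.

Sorted (ascending): 1.8, 3.2, 3.4, 3.5, 3.5, 3.5, 4.2, 4.5, 4.7, 4.9
The 3 values of 3.5 occupy positions 4–6 → average rank 5.

5, 8, 9, 7, 10, 2, 1, 3, 5, 5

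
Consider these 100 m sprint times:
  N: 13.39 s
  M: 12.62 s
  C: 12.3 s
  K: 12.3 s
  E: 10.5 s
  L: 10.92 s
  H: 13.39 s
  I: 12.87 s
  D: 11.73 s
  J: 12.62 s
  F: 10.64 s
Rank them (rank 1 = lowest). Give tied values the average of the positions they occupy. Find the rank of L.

Sorted (ascending): 10.5, 10.64, 10.92, 11.73, 12.3, 12.3, 12.62, 12.62, 12.87, 13.39, 13.39
The 2 values of 12.3 occupy positions 5–6 → average rank (5+6)/2 = 5.5.
The 2 values of 12.62 occupy positions 7–8 → average rank (7+8)/2 = 7.5.
The 2 values of 13.39 occupy positions 10–11 → average rank (10+11)/2 = 10.5.
L has value 10.92 s → rank 3.

3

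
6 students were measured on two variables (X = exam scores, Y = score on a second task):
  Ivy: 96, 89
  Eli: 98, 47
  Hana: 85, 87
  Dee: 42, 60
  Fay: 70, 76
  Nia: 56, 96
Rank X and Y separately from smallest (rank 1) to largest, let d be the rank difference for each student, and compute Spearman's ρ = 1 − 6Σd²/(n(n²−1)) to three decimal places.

Ranks of variable 1: 5, 6, 4, 1, 3, 2
Ranks of variable 2: 5, 1, 4, 2, 3, 6
d = r₁ − r₂: 0, 5, 0, -1, 0, -4
d²: 0, 25, 0, 1, 0, 16; Σd² = 42
ρ = 1 − 6·42/(6·35) = 1 − 252/210 = -0.200

-0.200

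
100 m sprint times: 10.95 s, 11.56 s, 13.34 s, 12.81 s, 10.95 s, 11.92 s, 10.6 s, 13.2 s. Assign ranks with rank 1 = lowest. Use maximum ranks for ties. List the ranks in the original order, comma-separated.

3, 4, 8, 6, 3, 5, 1, 7

Sorted (ascending): 10.6, 10.95, 10.95, 11.56, 11.92, 12.81, 13.2, 13.34
The 2 values of 10.95 occupy positions 2–3 → each gets rank 3.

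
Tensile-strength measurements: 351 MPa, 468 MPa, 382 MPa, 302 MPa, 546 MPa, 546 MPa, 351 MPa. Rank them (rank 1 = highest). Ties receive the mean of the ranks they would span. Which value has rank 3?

Sorted (descending): 546, 546, 468, 382, 351, 351, 302
The 2 values of 546 occupy positions 1–2 → average rank (1+2)/2 = 1.5.
The 2 values of 351 occupy positions 5–6 → average rank (5+6)/2 = 5.5.
Rank 3 → value 468.

468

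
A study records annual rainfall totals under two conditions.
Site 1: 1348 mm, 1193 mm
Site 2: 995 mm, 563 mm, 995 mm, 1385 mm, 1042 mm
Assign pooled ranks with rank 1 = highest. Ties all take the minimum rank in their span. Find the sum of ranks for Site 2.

22

Sorted (descending): 1385, 1348, 1193, 1042, 995, 995, 563
The 2 values of 995 occupy positions 5–6 → each gets rank 5.
Site 2 values → pooled ranks: 995→5, 563→7, 995→5, 1385→1, 1042→4
Rank sum = 5 + 7 + 5 + 1 + 4 = 22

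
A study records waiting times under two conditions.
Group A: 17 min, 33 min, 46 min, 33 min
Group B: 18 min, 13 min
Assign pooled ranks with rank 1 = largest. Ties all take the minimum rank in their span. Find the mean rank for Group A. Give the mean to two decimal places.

Sorted (descending): 46, 33, 33, 18, 17, 13
The 2 values of 33 occupy positions 2–3 → each gets rank 2.
Group A values → pooled ranks: 17→5, 33→2, 46→1, 33→2
Mean rank = (5 + 2 + 1 + 2) / 4 = 2.50

2.50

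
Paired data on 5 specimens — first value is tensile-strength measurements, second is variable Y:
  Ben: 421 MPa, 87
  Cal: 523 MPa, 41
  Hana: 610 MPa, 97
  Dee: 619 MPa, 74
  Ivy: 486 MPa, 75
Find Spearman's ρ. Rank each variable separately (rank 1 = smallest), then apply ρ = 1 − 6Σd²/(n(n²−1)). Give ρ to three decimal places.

-0.200

Ranks of variable 1: 1, 3, 4, 5, 2
Ranks of variable 2: 4, 1, 5, 2, 3
d = r₁ − r₂: -3, 2, -1, 3, -1
d²: 9, 4, 1, 9, 1; Σd² = 24
ρ = 1 − 6·24/(5·24) = 1 − 144/120 = -0.200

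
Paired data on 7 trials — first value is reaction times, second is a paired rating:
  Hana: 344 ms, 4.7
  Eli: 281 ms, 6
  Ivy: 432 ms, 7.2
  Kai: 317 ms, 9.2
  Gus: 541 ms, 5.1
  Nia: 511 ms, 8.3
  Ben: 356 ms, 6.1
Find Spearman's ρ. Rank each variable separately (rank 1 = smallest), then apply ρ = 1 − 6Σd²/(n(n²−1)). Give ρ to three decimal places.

-0.036

Ranks of variable 1: 3, 1, 5, 2, 7, 6, 4
Ranks of variable 2: 1, 3, 5, 7, 2, 6, 4
d = r₁ − r₂: 2, -2, 0, -5, 5, 0, 0
d²: 4, 4, 0, 25, 25, 0, 0; Σd² = 58
ρ = 1 − 6·58/(7·48) = 1 − 348/336 = -0.036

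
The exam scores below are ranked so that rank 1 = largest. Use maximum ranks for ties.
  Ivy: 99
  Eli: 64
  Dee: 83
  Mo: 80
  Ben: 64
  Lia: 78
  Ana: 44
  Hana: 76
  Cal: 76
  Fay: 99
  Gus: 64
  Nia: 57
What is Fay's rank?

Sorted (descending): 99, 99, 83, 80, 78, 76, 76, 64, 64, 64, 57, 44
The 2 values of 99 occupy positions 1–2 → each gets rank 2.
The 2 values of 76 occupy positions 6–7 → each gets rank 7.
The 3 values of 64 occupy positions 8–10 → each gets rank 10.
Fay has value 99 → rank 2.

2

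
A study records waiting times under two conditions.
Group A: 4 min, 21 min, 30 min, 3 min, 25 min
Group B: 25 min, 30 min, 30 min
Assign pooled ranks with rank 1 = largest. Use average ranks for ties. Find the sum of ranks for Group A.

Sorted (descending): 30, 30, 30, 25, 25, 21, 4, 3
The 3 values of 30 occupy positions 1–3 → average rank 2.
The 2 values of 25 occupy positions 4–5 → average rank (4+5)/2 = 4.5.
Group A values → pooled ranks: 4→7, 21→6, 30→2, 3→8, 25→4.5
Rank sum = 7 + 6 + 2 + 8 + 4.5 = 27.5

27.5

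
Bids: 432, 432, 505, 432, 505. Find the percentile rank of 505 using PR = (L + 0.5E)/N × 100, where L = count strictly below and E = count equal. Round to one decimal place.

80.0

N = 5.
Strictly below 505: 3. Equal to 505: 2.
PR = (3 + 0.5·2)/5 × 100 = 80.0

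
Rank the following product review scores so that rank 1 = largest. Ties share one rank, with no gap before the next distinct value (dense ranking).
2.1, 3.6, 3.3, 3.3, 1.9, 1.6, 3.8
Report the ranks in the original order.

4, 2, 3, 3, 5, 6, 1

Sorted (descending): 3.8, 3.6, 3.3, 3.3, 2.1, 1.9, 1.6
The 2 values of 3.3 share dense rank 3.
Remaining distinct values take the next consecutive integers.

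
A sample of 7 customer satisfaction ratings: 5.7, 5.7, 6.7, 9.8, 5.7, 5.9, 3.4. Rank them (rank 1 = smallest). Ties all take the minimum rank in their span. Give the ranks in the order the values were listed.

Sorted (ascending): 3.4, 5.7, 5.7, 5.7, 5.9, 6.7, 9.8
The 3 values of 5.7 occupy positions 2–4 → each gets rank 2.

2, 2, 6, 7, 2, 5, 1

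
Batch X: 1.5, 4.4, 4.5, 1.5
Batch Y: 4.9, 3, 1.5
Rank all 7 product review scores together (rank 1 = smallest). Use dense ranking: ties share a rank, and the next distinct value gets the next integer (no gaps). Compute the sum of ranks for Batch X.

Sorted (ascending): 1.5, 1.5, 1.5, 3, 4.4, 4.5, 4.9
The 3 values of 1.5 share dense rank 1.
Remaining distinct values take the next consecutive integers.
Batch X values → pooled ranks: 1.5→1, 4.4→3, 4.5→4, 1.5→1
Rank sum = 1 + 3 + 4 + 1 = 9

9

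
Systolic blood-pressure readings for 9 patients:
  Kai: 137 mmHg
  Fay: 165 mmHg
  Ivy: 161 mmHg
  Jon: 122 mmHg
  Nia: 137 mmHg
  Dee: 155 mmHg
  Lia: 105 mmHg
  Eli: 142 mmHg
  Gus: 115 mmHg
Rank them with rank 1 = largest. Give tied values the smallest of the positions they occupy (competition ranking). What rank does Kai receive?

5

Sorted (descending): 165, 161, 155, 142, 137, 137, 122, 115, 105
The 2 values of 137 occupy positions 5–6 → each gets rank 5.
Kai has value 137 mmHg → rank 5.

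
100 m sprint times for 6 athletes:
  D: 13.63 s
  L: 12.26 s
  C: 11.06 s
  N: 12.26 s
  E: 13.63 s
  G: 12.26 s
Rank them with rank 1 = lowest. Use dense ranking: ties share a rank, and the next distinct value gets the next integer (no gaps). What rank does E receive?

3

Sorted (ascending): 11.06, 12.26, 12.26, 12.26, 13.63, 13.63
The 3 values of 12.26 share dense rank 2.
The 2 values of 13.63 share dense rank 3.
Remaining distinct values take the next consecutive integers.
E has value 13.63 s → rank 3.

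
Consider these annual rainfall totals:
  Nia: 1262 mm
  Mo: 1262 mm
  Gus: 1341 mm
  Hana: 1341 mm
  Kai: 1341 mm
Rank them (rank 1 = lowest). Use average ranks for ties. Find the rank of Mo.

Sorted (ascending): 1262, 1262, 1341, 1341, 1341
The 2 values of 1262 occupy positions 1–2 → average rank (1+2)/2 = 1.5.
The 3 values of 1341 occupy positions 3–5 → average rank 4.
Mo has value 1262 mm → rank 1.5.

1.5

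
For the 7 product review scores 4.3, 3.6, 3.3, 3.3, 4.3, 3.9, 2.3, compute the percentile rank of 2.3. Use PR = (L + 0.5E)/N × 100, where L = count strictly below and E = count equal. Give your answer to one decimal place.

7.1

N = 7.
Strictly below 2.3: 0. Equal to 2.3: 1.
PR = (0 + 0.5·1)/7 × 100 = 7.1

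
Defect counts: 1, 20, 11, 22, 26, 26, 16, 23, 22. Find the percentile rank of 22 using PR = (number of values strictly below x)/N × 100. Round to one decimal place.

44.4

N = 9.
Strictly below 22: 4. Equal to 22: 2.
PR = 4/9 × 100 = 44.4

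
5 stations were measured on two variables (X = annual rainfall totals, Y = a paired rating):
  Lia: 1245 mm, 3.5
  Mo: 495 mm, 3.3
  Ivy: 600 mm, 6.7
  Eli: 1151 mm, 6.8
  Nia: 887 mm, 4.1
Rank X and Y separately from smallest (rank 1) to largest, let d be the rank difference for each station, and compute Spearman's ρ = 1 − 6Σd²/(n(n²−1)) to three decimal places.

0.300

Ranks of variable 1: 5, 1, 2, 4, 3
Ranks of variable 2: 2, 1, 4, 5, 3
d = r₁ − r₂: 3, 0, -2, -1, 0
d²: 9, 0, 4, 1, 0; Σd² = 14
ρ = 1 − 6·14/(5·24) = 1 − 84/120 = 0.300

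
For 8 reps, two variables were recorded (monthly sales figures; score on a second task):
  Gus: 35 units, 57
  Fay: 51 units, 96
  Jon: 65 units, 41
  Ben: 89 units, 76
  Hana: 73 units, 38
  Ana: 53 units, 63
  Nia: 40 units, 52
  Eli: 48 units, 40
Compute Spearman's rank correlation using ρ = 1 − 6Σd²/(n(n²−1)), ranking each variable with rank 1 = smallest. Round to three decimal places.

0.000

Ranks of variable 1: 1, 4, 6, 8, 7, 5, 2, 3
Ranks of variable 2: 5, 8, 3, 7, 1, 6, 4, 2
d = r₁ − r₂: -4, -4, 3, 1, 6, -1, -2, 1
d²: 16, 16, 9, 1, 36, 1, 4, 1; Σd² = 84
ρ = 1 − 6·84/(8·63) = 1 − 504/504 = 0.000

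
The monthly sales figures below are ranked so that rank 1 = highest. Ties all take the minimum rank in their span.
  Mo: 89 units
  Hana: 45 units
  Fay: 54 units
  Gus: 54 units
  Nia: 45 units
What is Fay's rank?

2

Sorted (descending): 89, 54, 54, 45, 45
The 2 values of 54 occupy positions 2–3 → each gets rank 2.
The 2 values of 45 occupy positions 4–5 → each gets rank 4.
Fay has value 54 units → rank 2.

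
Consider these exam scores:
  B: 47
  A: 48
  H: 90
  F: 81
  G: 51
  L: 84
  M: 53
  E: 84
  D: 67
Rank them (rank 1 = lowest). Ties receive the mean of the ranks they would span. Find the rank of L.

Sorted (ascending): 47, 48, 51, 53, 67, 81, 84, 84, 90
The 2 values of 84 occupy positions 7–8 → average rank (7+8)/2 = 7.5.
L has value 84 → rank 7.5.

7.5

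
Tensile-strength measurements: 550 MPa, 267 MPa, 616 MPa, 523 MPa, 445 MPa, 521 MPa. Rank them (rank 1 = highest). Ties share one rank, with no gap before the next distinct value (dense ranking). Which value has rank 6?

Sorted (descending): 616, 550, 523, 521, 445, 267
No ties — each value takes its position as its rank.
Rank 6 → value 267.

267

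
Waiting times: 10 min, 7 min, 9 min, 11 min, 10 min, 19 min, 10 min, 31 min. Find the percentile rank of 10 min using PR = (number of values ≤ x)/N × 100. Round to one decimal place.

N = 8.
Strictly below 10: 2. Equal to 10: 3.
PR = 5/8 × 100 = 62.5

62.5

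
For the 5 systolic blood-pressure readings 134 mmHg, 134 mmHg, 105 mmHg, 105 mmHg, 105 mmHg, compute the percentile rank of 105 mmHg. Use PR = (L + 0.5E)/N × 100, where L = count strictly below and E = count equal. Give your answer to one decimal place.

N = 5.
Strictly below 105: 0. Equal to 105: 3.
PR = (0 + 0.5·3)/5 × 100 = 30.0

30.0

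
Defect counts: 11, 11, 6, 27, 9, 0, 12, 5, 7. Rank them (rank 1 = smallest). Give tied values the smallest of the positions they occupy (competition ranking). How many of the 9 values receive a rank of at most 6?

7

Sorted (ascending): 0, 5, 6, 7, 9, 11, 11, 12, 27
The 2 values of 11 occupy positions 6–7 → each gets rank 6.
Ranks ≤ 6: {1, 2, 3, 4, 5, 6, 6} → 7 values.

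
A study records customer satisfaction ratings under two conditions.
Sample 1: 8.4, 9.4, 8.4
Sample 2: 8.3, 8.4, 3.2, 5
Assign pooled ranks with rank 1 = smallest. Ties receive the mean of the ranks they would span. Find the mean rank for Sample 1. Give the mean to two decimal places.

5.67

Sorted (ascending): 3.2, 5, 8.3, 8.4, 8.4, 8.4, 9.4
The 3 values of 8.4 occupy positions 4–6 → average rank 5.
Sample 1 values → pooled ranks: 8.4→5, 9.4→7, 8.4→5
Mean rank = (5 + 7 + 5) / 3 = 5.67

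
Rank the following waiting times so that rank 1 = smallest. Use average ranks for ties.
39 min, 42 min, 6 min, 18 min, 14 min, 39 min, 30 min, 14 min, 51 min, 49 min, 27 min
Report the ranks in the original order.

7.5, 9, 1, 4, 2.5, 7.5, 6, 2.5, 11, 10, 5

Sorted (ascending): 6, 14, 14, 18, 27, 30, 39, 39, 42, 49, 51
The 2 values of 14 occupy positions 2–3 → average rank (2+3)/2 = 2.5.
The 2 values of 39 occupy positions 7–8 → average rank (7+8)/2 = 7.5.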